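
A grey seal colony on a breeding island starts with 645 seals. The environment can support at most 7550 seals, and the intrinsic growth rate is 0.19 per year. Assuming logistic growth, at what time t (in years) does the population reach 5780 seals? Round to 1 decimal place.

A = (K − N₀)/N₀ = (7550 − 645)/645 = 10.705.
Solve 7550/(1 + 10.705·e^(−0.19t)) = 5780: 1 + 10.705·e^(−0.19t) = 1.3062, so e^(−0.19t) = 0.028605.
−0.19·t = ln(0.028605) = -3.5542, so t = 3.5542/0.19 = 18.706.

18.7 years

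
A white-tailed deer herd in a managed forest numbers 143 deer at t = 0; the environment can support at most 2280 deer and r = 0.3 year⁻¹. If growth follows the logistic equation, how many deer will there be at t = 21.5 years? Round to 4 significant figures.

A = (K − N₀)/N₀ = (2280 − 143)/143 = 14.944.
N(t) = K/(1 + A·e^(−rt)) = 2280/(1 + 14.944×e^(−0.3×21.5)).
e^(−6.45) = 0.0015805; denominator = 1 + 14.944×0.0015805 = 1.0236.
N = 2280/1.0236 = 2227.39.

2227 deer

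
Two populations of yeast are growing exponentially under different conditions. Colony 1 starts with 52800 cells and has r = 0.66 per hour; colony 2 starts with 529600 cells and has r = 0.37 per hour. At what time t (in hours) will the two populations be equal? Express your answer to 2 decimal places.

7.95 hours

Set 52800·e^(0.66t) = 529600·e^(0.37t).
e^((0.66 − 0.37)t) = 529600/52800 → e^(0.29·t) = 10.03.
0.29·t = ln(10.03) = 2.3056, so t = 2.3056/0.29 = 7.9504.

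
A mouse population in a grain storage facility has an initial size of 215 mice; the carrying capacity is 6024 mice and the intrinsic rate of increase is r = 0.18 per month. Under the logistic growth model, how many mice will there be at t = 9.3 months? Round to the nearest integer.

993 mice

A = (K − N₀)/N₀ = (6024 − 215)/215 = 27.019.
N(t) = K/(1 + A·e^(−rt)) = 6024/(1 + 27.019×e^(−0.18×9.3)).
e^(−1.674) = 0.1875; denominator = 1 + 27.019×0.1875 = 6.0659.
N = 6024/6.0659 = 993.098.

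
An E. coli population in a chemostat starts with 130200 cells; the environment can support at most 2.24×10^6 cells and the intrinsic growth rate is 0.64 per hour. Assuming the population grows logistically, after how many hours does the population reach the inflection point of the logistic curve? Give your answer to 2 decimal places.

Logistic growth is fastest at N = K/2 = 1.12×10^6.
A = (K − N₀)/N₀ = 16.204. Set K/(1 + A·e^(−rt)) = K/2 → A·e^(−rt) = 1.
e^(−0.64t) = 1/16.204 = 0.061712, so t = ln(16.204)/0.64 = 2.7853/0.64 = 4.352.

4.35 hours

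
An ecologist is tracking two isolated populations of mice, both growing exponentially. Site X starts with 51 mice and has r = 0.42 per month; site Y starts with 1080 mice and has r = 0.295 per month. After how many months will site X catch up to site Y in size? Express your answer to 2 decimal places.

Set 51·e^(0.42t) = 1080·e^(0.295t).
e^((0.42 − 0.295)t) = 1080/51 → e^(0.125·t) = 21.176.
0.125·t = ln(21.176) = 3.0529, so t = 3.0529/0.125 = 24.423.

24.42 months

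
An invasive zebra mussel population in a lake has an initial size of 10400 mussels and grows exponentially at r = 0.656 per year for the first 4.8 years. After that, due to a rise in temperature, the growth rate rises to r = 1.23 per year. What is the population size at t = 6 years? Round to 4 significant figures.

Phase 1: N(4.8) = 10400·e^(0.656×4.8) = 10400·e^3.149 = 242404.
Phase 2 runs for 6 − 4.8 = 1.2 years at r = 1.23.
N(6) = 242404·e^(1.23×1.2) = 242404·e^1.476 = 1.060617×10^6.

1061000 mussels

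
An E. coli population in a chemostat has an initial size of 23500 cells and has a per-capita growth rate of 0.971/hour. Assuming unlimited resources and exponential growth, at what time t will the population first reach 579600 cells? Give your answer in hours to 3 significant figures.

Set N₀·e^(rt) = 579600: e^(0.971·t) = 579600/23500 = 24.664.
0.971·t = ln(24.664) = 3.2053, so t = 3.2053/0.971 = 3.3011.

3.30 hours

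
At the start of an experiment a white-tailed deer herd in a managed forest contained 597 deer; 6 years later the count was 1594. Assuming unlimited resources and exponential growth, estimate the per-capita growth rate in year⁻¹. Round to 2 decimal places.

0.16 per year

From N(t) = N₀·e^(rt): e^(r·6) = 1594/597 = 2.67.
r·6 = ln(2.67) = 0.98208, so r = 0.98208/6 = 0.16368.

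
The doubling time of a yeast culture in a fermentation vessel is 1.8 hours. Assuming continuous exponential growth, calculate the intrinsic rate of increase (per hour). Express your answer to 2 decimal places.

0.39 per hour

r = ln(2)/t_d = 0.6931/1.8 = 0.38508.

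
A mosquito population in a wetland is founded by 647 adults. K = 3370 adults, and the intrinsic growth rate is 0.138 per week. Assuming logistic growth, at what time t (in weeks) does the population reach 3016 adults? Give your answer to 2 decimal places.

A = (K − N₀)/N₀ = (3370 − 647)/647 = 4.2087.
Solve 3370/(1 + 4.2087·e^(−0.138t)) = 3016: 1 + 4.2087·e^(−0.138t) = 1.1174, so e^(−0.138t) = 0.0278887.
−0.138·t = ln(0.0278887) = -3.5795, so t = 3.5795/0.138 = 25.939.

25.94 weeks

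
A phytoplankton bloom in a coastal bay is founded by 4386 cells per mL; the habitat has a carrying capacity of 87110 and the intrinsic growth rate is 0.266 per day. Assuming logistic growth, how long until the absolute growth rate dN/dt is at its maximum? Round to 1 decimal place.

Logistic growth is fastest at N = K/2 = 43555.
A = (K − N₀)/N₀ = 18.861. Set K/(1 + A·e^(−rt)) = K/2 → A·e^(−rt) = 1.
e^(−0.266t) = 1/18.861 = 0.0530197, so t = ln(18.861)/0.266 = 2.9371/0.266 = 11.042.

11.0 days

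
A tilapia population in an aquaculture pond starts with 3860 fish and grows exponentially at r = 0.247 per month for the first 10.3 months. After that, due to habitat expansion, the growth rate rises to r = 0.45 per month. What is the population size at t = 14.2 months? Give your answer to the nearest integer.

Phase 1: N(10.3) = 3860·e^(0.247×10.3) = 3860·e^2.544 = 49144.6.
Phase 2 runs for 14.2 − 10.3 = 3.9 months at r = 0.45.
N(14.2) = 49144.6·e^(0.45×3.9) = 49144.6·e^1.755 = 284225.

284225 fish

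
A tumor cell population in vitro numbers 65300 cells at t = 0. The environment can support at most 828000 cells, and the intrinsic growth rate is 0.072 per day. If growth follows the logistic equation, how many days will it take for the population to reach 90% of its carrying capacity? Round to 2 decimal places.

64.65 days

A = (K − N₀)/N₀ = (828000 − 65300)/65300 = 11.68.
Solve 828000/(1 + 11.68·e^(−0.072t)) = 745200: 1 + 11.68·e^(−0.072t) = 1.1111, so e^(−0.072t) = 0.00951299.
−0.072·t = ln(0.00951299) = -4.6551, so t = 4.6551/0.072 = 64.654.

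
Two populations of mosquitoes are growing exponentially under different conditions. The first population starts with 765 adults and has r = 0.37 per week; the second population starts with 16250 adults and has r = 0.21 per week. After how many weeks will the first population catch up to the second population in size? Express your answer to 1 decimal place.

Set 765·e^(0.37t) = 16250·e^(0.21t).
e^((0.37 − 0.21)t) = 16250/765 → e^(0.16·t) = 21.242.
0.16·t = ln(21.242) = 3.056, so t = 3.056/0.16 = 19.1.

19.1 weeks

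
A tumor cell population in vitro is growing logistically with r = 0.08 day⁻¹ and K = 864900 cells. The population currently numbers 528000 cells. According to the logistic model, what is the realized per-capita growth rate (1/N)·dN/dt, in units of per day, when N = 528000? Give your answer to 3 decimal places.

0.031 per day

(1/N)·dN/dt = r(1 − N/K) = 0.08 × (1 − 528000/864900).
= 0.08 × 0.38952 = 0.031162.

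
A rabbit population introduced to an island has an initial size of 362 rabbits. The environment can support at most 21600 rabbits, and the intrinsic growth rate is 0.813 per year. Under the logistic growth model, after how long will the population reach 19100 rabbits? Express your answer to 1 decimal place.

A = (K − N₀)/N₀ = (21600 − 362)/362 = 58.669.
Solve 21600/(1 + 58.669·e^(−0.813t)) = 19100: 1 + 58.669·e^(−0.813t) = 1.1309, so e^(−0.813t) = 0.00223101.
−0.813·t = ln(0.00223101) = -6.1053, so t = 6.1053/0.813 = 7.5096.

7.5 years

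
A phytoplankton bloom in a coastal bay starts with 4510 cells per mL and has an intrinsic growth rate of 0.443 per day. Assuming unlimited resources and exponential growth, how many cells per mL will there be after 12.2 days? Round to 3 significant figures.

1000000 cells per mL

N(t) = N₀·e^(rt) = 4510 × e^(0.443×12.2) = 4510 × e^5.405.
e^5.405 ≈ 222.43, so N ≈ 4510 × 222.43 = 1.003147×10^6.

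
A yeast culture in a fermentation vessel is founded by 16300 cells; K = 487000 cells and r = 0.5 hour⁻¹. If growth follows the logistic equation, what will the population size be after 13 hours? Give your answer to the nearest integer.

A = (K − N₀)/N₀ = (487000 − 16300)/16300 = 28.877.
N(t) = K/(1 + A·e^(−rt)) = 487000/(1 + 28.877×e^(−0.5×13)).
e^(−6.5) = 0.0015034; denominator = 1 + 28.877×0.0015034 = 1.0434.
N = 487000/1.0434 = 466737.

466737 cells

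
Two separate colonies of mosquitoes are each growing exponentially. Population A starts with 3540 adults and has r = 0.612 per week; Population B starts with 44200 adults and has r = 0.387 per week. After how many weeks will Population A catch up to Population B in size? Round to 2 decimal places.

11.22 weeks

Set 3540·e^(0.612t) = 44200·e^(0.387t).
e^((0.612 − 0.387)t) = 44200/3540 → e^(0.225·t) = 12.486.
0.225·t = ln(12.486) = 2.5246, so t = 2.5246/0.225 = 11.22.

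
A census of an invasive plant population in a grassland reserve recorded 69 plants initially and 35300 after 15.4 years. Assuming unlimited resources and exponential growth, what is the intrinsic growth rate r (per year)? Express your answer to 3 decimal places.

From N(t) = N₀·e^(rt): e^(r·15.4) = 35300/69 = 511.59.
r·15.4 = ln(511.59) = 6.2375, so r = 6.2375/15.4 = 0.40503.

0.405 per year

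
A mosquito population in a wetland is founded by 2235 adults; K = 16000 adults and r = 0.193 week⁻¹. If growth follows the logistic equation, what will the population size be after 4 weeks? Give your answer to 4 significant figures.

A = (K − N₀)/N₀ = (16000 − 2235)/2235 = 6.1588.
N(t) = K/(1 + A·e^(−rt)) = 16000/(1 + 6.1588×e^(−0.193×4)).
e^(−0.772) = 0.46209; denominator = 1 + 6.1588×0.46209 = 3.8459.
N = 16000/3.8459 = 4160.25.

4160 adults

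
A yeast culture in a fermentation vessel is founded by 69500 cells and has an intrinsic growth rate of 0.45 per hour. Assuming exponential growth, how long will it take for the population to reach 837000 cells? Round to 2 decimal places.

5.53 hours

Set N₀·e^(rt) = 837000: e^(0.45·t) = 837000/69500 = 12.043.
0.45·t = ln(12.043) = 2.4885, so t = 2.4885/0.45 = 5.53.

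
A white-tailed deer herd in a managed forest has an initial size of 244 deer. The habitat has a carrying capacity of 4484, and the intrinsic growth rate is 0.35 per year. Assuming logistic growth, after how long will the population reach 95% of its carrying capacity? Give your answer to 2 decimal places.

A = (K − N₀)/N₀ = (4484 − 244)/244 = 17.377.
Solve 4484/(1 + 17.377·e^(−0.35t)) = 4259.8: 1 + 17.377·e^(−0.35t) = 1.0526, so e^(−0.35t) = 0.0030288.
−0.35·t = ln(0.0030288) = -5.7996, so t = 5.7996/0.35 = 16.57.

16.57 years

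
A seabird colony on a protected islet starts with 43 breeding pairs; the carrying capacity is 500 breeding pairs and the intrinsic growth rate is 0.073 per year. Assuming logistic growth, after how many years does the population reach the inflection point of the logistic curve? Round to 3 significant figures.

Logistic growth is fastest at N = K/2 = 250.
A = (K − N₀)/N₀ = 10.628. Set K/(1 + A·e^(−rt)) = K/2 → A·e^(−rt) = 1.
e^(−0.073t) = 1/10.628 = 0.0940919, so t = ln(10.628)/0.073 = 2.3635/0.073 = 32.376.

32.4 years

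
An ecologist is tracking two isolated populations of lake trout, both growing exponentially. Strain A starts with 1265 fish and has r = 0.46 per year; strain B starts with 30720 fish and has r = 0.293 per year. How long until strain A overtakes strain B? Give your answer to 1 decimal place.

19.1 years

Set 1265·e^(0.46t) = 30720·e^(0.293t).
e^((0.46 − 0.293)t) = 30720/1265 → e^(0.167·t) = 24.285.
0.167·t = ln(24.285) = 3.1898, so t = 3.1898/0.167 = 19.101.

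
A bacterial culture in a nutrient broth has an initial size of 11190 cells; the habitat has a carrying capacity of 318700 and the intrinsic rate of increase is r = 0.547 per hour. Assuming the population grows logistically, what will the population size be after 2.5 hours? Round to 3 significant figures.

A = (K − N₀)/N₀ = (318700 − 11190)/11190 = 27.481.
N(t) = K/(1 + A·e^(−rt)) = 318700/(1 + 27.481×e^(−0.547×2.5)).
e^(−1.368) = 0.25474; denominator = 1 + 27.481×0.25474 = 8.0005.
N = 318700/8.0005 = 39834.8.

39800 cells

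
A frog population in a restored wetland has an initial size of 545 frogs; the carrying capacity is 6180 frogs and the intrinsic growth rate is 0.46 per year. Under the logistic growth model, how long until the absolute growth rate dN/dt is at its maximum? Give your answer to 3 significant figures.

5.08 years

Logistic growth is fastest at N = K/2 = 3090.
A = (K − N₀)/N₀ = 10.339. Set K/(1 + A·e^(−rt)) = K/2 → A·e^(−rt) = 1.
e^(−0.46t) = 1/10.339 = 0.0967169, so t = ln(10.339)/0.46 = 2.336/0.46 = 5.0782.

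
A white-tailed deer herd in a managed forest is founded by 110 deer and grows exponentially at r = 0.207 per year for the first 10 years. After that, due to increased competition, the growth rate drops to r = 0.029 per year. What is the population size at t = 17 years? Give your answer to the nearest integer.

1068 deer

Phase 1: N(10) = 110·e^(0.207×10) = 110·e^2.07 = 871.731.
Phase 2 runs for 17 − 10 = 7 years at r = 0.029.
N(17) = 871.731·e^(0.029×7) = 871.731·e^0.203 = 1067.93.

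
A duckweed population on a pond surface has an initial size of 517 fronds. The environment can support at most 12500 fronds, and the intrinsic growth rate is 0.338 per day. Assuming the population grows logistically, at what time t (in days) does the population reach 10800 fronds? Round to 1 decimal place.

A = (K − N₀)/N₀ = (12500 − 517)/517 = 23.178.
Solve 12500/(1 + 23.178·e^(−0.338t)) = 10800: 1 + 23.178·e^(−0.338t) = 1.1574, so e^(−0.338t) = 0.00679126.
−0.338·t = ln(0.00679126) = -4.9921, so t = 4.9921/0.338 = 14.77.

14.8 days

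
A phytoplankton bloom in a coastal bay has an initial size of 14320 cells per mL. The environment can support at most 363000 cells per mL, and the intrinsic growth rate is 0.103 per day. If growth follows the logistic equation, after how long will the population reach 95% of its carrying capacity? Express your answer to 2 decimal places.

A = (K − N₀)/N₀ = (363000 − 14320)/14320 = 24.349.
Solve 363000/(1 + 24.349·e^(−0.103t)) = 344850: 1 + 24.349·e^(−0.103t) = 1.0526, so e^(−0.103t) = 0.00216154.
−0.103·t = ln(0.00216154) = -6.1369, so t = 6.1369/0.103 = 59.582.

59.58 days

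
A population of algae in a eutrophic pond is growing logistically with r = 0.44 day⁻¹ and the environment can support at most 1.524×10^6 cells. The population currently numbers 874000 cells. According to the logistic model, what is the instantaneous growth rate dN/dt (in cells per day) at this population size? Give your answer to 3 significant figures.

dN/dt = rN(1 − N/K) = 0.44 × 874000 × (1 − 874000/1.524×10^6).
1 − 874000/1.524×10^6 = 0.42651; dN/dt = 0.44 × 874000 × 0.42651 = 1.64018×10^5.

164000 cells per day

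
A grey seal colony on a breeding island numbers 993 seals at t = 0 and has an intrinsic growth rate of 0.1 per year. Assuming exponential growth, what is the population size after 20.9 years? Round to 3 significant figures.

8030 seals

N(t) = N₀·e^(rt) = 993 × e^(0.1×20.9) = 993 × e^2.09.
e^2.09 ≈ 8.0849, so N ≈ 993 × 8.0849 = 8028.32.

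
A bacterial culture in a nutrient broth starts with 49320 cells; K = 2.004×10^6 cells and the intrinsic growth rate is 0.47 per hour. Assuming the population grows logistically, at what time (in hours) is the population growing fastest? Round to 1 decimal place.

7.8 hours

Logistic growth is fastest at N = K/2 = 1.002×10^6.
A = (K − N₀)/N₀ = 39.633. Set K/(1 + A·e^(−rt)) = K/2 → A·e^(−rt) = 1.
e^(−0.47t) = 1/39.633 = 0.0252318, so t = ln(39.633)/0.47 = 3.6797/0.47 = 7.829.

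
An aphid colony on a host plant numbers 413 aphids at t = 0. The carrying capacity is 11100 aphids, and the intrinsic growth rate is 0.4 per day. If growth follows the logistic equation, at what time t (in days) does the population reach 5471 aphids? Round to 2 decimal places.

A = (K − N₀)/N₀ = (11100 − 413)/413 = 25.877.
Solve 11100/(1 + 25.877·e^(−0.4t)) = 5471: 1 + 25.877·e^(−0.4t) = 2.0289, so e^(−0.4t) = 0.0397611.
−0.4·t = ln(0.0397611) = -3.2249, so t = 3.2249/0.4 = 8.0622.

8.06 days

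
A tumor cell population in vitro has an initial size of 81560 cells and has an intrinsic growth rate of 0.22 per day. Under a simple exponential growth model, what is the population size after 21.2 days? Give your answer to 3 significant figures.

8650000 cells

N(t) = N₀·e^(rt) = 81560 × e^(0.22×21.2) = 81560 × e^4.664.
e^4.664 ≈ 106.06, so N ≈ 81560 × 106.06 = 8.650211×10^6.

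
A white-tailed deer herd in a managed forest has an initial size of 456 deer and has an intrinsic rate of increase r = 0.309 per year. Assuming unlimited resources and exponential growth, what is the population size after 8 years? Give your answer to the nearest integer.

5402 deer

N(t) = N₀·e^(rt) = 456 × e^(0.309×8) = 456 × e^2.472.
e^2.472 ≈ 11.846, so N ≈ 456 × 11.846 = 5401.83.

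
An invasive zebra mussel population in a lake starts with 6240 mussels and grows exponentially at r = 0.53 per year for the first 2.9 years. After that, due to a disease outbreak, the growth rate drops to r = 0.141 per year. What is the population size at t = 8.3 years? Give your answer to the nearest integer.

Phase 1: N(2.9) = 6240·e^(0.53×2.9) = 6240·e^1.537 = 29019.9.
Phase 2 runs for 8.3 − 2.9 = 5.4 years at r = 0.141.
N(8.3) = 29019.9·e^(0.141×5.4) = 29019.9·e^0.7614 = 62139.4.

62139 mussels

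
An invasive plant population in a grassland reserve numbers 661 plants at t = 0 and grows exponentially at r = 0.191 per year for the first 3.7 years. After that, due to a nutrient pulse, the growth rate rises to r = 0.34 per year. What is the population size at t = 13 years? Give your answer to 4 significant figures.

31650 plants

Phase 1: N(3.7) = 661·e^(0.191×3.7) = 661·e^0.7067 = 1340.04.
Phase 2 runs for 13 − 3.7 = 9.3 years at r = 0.34.
N(13) = 1340.04·e^(0.34×9.3) = 1340.04·e^3.162 = 31648.7.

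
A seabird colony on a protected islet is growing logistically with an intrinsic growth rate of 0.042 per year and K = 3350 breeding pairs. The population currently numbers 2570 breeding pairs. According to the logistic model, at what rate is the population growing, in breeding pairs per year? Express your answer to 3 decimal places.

25.132 breeding pairs per year

dN/dt = rN(1 − N/K) = 0.042 × 2570 × (1 − 2570/3350).
1 − 2570/3350 = 0.23284; dN/dt = 0.042 × 2570 × 0.23284 = 25.132.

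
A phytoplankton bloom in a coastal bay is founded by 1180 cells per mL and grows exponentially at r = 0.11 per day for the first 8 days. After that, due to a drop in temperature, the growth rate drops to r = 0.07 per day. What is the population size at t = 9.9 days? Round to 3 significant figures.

3250 cells per mL

Phase 1: N(8) = 1180·e^(0.11×8) = 1180·e^0.88 = 2844.86.
Phase 2 runs for 9.9 − 8 = 1.9 days at r = 0.07.
N(9.9) = 2844.86·e^(0.07×1.9) = 2844.86·e^0.133 = 3249.54.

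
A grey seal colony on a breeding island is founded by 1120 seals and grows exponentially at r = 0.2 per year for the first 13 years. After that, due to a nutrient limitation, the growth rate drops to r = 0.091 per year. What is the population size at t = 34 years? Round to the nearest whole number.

101934 seals

Phase 1: N(13) = 1120·e^(0.2×13) = 1120·e^2.6 = 15079.4.
Phase 2 runs for 34 − 13 = 21 years at r = 0.091.
N(34) = 15079.4·e^(0.091×21) = 15079.4·e^1.911 = 101934.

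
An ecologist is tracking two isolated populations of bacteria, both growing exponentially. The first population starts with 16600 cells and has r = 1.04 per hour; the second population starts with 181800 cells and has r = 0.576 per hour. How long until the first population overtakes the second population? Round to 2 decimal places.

5.16 hours

Set 16600·e^(1.04t) = 181800·e^(0.576t).
e^((1.04 − 0.576)t) = 181800/16600 → e^(0.464·t) = 10.952.
0.464·t = ln(10.952) = 2.3935, so t = 2.3935/0.464 = 5.1584.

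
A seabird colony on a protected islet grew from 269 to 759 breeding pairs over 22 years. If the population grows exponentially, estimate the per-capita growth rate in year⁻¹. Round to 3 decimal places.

0.047 per year

From N(t) = N₀·e^(rt): e^(r·22) = 759/269 = 2.8216.
r·22 = ln(2.8216) = 1.0373, so r = 1.0373/22 = 0.04715.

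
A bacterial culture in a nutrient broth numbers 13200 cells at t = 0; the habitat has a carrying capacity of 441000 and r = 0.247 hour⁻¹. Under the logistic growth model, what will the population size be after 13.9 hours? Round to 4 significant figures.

A = (K − N₀)/N₀ = (441000 − 13200)/13200 = 32.409.
N(t) = K/(1 + A·e^(−rt)) = 441000/(1 + 32.409×e^(−0.247×13.9)).
e^(−3.433) = 0.03228; denominator = 1 + 32.409×0.03228 = 2.0462.
N = 441000/2.0462 = 215524.

215500 cells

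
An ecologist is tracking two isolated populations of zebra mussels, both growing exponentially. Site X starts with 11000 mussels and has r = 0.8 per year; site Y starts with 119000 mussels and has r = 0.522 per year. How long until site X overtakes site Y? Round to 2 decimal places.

8.57 years

Set 11000·e^(0.8t) = 119000·e^(0.522t).
e^((0.8 − 0.522)t) = 119000/11000 → e^(0.278·t) = 10.818.
0.278·t = ln(10.818) = 2.3812, so t = 2.3812/0.278 = 8.5656.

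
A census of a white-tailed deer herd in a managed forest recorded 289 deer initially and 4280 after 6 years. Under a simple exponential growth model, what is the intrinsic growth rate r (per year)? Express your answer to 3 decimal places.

0.449 per year

From N(t) = N₀·e^(rt): e^(r·6) = 4280/289 = 14.81.
r·6 = ln(14.81) = 2.6953, so r = 2.6953/6 = 0.44921.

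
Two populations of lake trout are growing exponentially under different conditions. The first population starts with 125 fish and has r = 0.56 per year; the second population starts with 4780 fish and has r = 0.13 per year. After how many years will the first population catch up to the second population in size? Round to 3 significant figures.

8.47 years

Set 125·e^(0.56t) = 4780·e^(0.13t).
e^((0.56 − 0.13)t) = 4780/125 → e^(0.43·t) = 38.24.
0.43·t = ln(38.24) = 3.6439, so t = 3.6439/0.43 = 8.4741.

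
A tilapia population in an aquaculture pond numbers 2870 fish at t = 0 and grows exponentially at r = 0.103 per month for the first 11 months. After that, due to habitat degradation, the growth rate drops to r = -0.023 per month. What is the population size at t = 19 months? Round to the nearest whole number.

7414 fish

Phase 1: N(11) = 2870·e^(0.103×11) = 2870·e^1.133 = 8911.23.
Phase 2 runs for 19 − 11 = 8 months at r = -0.023.
N(19) = 8911.23·e^(-0.023×8) = 8911.23·e^-0.184 = 7413.57.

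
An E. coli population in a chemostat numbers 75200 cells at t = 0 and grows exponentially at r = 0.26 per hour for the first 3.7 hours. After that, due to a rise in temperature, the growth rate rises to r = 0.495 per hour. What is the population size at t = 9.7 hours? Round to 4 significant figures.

Phase 1: N(3.7) = 75200·e^(0.26×3.7) = 75200·e^0.962 = 196793.
Phase 2 runs for 9.7 − 3.7 = 6 hours at r = 0.495.
N(9.7) = 196793·e^(0.495×6) = 196793·e^2.97 = 3.835869×10^6.

3836000 cells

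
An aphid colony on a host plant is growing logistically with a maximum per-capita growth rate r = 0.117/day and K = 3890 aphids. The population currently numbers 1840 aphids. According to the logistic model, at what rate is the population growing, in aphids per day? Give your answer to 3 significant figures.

dN/dt = rN(1 − N/K) = 0.117 × 1840 × (1 − 1840/3890).
1 − 1840/3890 = 0.52699; dN/dt = 0.117 × 1840 × 0.52699 = 113.45.

113 aphids per day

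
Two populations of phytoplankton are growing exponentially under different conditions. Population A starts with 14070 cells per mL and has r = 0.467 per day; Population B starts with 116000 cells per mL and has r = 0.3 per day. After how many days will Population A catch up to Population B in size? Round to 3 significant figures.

12.6 days

Set 14070·e^(0.467t) = 116000·e^(0.3t).
e^((0.467 − 0.3)t) = 116000/14070 → e^(0.167·t) = 8.2445.
0.167·t = ln(8.2445) = 2.1095, so t = 2.1095/0.167 = 12.632.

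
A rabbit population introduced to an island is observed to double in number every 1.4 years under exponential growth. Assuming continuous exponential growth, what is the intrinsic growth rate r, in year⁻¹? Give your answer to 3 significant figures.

r = ln(2)/t_d = 0.6931/1.4 = 0.49511.

0.495 per year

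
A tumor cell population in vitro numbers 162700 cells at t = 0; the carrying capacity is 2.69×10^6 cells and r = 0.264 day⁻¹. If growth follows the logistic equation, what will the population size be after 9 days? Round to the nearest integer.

1100927 cells

A = (K − N₀)/N₀ = (2.69×10^6 − 162700)/162700 = 15.533.
N(t) = K/(1 + A·e^(−rt)) = 2.69×10^6/(1 + 15.533×e^(−0.264×9)).
e^(−2.376) = 0.092922; denominator = 1 + 15.533×0.092922 = 2.4434.
N = 2.69×10^6/2.4434 = 1.100927×10^6.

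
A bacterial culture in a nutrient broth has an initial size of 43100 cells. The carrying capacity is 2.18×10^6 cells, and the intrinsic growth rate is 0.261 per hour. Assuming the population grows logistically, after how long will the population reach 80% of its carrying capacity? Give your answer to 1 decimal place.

20.3 hours

A = (K − N₀)/N₀ = (2.18×10^6 − 43100)/43100 = 49.58.
Solve 2.18×10^6/(1 + 49.58·e^(−0.261t)) = 1.744×10^6: 1 + 49.58·e^(−0.261t) = 1.25, so e^(−0.261t) = 0.00504235.
−0.261·t = ln(0.00504235) = -5.2899, so t = 5.2899/0.261 = 20.268.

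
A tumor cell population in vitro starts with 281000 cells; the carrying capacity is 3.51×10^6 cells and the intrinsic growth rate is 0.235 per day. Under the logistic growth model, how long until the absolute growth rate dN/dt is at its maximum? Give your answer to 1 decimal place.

Logistic growth is fastest at N = K/2 = 1.755×10^6.
A = (K − N₀)/N₀ = 11.491. Set K/(1 + A·e^(−rt)) = K/2 → A·e^(−rt) = 1.
e^(−0.235t) = 1/11.491 = 0.0870238, so t = ln(11.491)/0.235 = 2.4416/0.235 = 10.39.

10.4 days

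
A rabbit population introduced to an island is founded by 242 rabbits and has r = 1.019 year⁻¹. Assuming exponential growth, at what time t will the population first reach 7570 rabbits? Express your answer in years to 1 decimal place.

Set N₀·e^(rt) = 7570: e^(1.019·t) = 7570/242 = 31.281.
1.019·t = ln(31.281) = 3.443, so t = 3.443/1.019 = 3.3788.

3.4 years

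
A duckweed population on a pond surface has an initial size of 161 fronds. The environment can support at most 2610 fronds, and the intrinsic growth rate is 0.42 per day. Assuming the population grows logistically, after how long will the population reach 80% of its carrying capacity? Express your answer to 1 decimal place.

9.8 days

A = (K − N₀)/N₀ = (2610 − 161)/161 = 15.211.
Solve 2610/(1 + 15.211·e^(−0.42t)) = 2088: 1 + 15.211·e^(−0.42t) = 1.25, so e^(−0.42t) = 0.0164353.
−0.42·t = ln(0.0164353) = -4.1083, so t = 4.1083/0.42 = 9.7817.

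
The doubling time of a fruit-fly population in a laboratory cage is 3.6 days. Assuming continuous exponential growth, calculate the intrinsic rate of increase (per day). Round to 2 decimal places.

r = ln(2)/t_d = 0.6931/3.6 = 0.19254.

0.19 per day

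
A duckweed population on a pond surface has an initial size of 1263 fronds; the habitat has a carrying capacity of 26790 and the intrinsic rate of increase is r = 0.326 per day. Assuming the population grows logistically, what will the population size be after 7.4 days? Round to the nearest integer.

A = (K − N₀)/N₀ = (26790 − 1263)/1263 = 20.211.
N(t) = K/(1 + A·e^(−rt)) = 26790/(1 + 20.211×e^(−0.326×7.4)).
e^(−2.412) = 0.0896; denominator = 1 + 20.211×0.0896 = 2.8109.
N = 26790/2.8109 = 9530.61.

9531 fronds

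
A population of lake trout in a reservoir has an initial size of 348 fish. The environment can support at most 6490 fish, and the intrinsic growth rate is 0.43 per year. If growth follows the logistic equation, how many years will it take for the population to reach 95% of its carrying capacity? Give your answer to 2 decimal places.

A = (K − N₀)/N₀ = (6490 − 348)/348 = 17.649.
Solve 6490/(1 + 17.649·e^(−0.43t)) = 6165.5: 1 + 17.649·e^(−0.43t) = 1.0526, so e^(−0.43t) = 0.00298206.
−0.43·t = ln(0.00298206) = -5.8151, so t = 5.8151/0.43 = 13.524.

13.52 years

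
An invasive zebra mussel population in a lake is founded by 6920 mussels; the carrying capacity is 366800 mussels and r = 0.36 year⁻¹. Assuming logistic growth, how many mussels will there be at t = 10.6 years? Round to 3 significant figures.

171000 mussels

A = (K − N₀)/N₀ = (366800 − 6920)/6920 = 52.006.
N(t) = K/(1 + A·e^(−rt)) = 366800/(1 + 52.006×e^(−0.36×10.6)).
e^(−3.816) = 0.022016; denominator = 1 + 52.006×0.022016 = 2.1449.
N = 366800/2.1449 = 171007.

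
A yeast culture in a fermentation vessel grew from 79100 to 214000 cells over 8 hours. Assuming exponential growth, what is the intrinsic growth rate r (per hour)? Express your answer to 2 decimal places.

From N(t) = N₀·e^(rt): e^(r·8) = 214000/79100 = 2.7054.
r·8 = ln(2.7054) = 0.99526, so r = 0.99526/8 = 0.12441.

0.12 per hour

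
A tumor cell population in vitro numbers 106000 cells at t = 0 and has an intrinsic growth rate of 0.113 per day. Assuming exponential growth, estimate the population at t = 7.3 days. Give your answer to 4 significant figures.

N(t) = N₀·e^(rt) = 106000 × e^(0.113×7.3) = 106000 × e^0.8249.
e^0.8249 ≈ 2.2817, so N ≈ 106000 × 2.2817 = 241855.

241900 cells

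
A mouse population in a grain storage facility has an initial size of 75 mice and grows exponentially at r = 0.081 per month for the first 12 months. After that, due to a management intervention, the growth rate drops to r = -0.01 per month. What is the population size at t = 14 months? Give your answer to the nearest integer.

Phase 1: N(12) = 75·e^(0.081×12) = 75·e^0.972 = 198.242.
Phase 2 runs for 14 − 12 = 2 months at r = -0.01.
N(14) = 198.242·e^(-0.01×2) = 198.242·e^-0.02 = 194.316.

194 mice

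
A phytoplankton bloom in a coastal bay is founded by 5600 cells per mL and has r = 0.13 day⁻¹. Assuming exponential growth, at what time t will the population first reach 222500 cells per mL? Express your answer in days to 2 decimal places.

Set N₀·e^(rt) = 222500: e^(0.13·t) = 222500/5600 = 39.732.
0.13·t = ln(39.732) = 3.6822, so t = 3.6822/0.13 = 28.324.

28.32 days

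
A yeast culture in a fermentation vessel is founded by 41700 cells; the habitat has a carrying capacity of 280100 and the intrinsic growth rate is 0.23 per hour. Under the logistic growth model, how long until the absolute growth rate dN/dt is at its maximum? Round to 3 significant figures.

Logistic growth is fastest at N = K/2 = 140050.
A = (K − N₀)/N₀ = 5.717. Set K/(1 + A·e^(−rt)) = K/2 → A·e^(−rt) = 1.
e^(−0.23t) = 1/5.717 = 0.174916, so t = ln(5.717)/0.23 = 1.7434/0.23 = 7.5802.

7.58 hours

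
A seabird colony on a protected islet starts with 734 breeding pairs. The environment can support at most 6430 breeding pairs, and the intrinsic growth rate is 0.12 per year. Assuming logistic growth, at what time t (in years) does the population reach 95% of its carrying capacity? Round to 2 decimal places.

41.61 years

A = (K − N₀)/N₀ = (6430 − 734)/734 = 7.7602.
Solve 6430/(1 + 7.7602·e^(−0.12t)) = 6108.5: 1 + 7.7602·e^(−0.12t) = 1.0526, so e^(−0.12t) = 0.00678223.
−0.12·t = ln(0.00678223) = -4.9934, so t = 4.9934/0.12 = 41.612.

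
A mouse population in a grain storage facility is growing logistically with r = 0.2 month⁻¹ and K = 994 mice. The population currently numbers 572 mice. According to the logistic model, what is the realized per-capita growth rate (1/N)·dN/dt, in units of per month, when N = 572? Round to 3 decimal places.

(1/N)·dN/dt = r(1 − N/K) = 0.2 × (1 − 572/994).
= 0.2 × 0.42455 = 0.084909.

0.085 per month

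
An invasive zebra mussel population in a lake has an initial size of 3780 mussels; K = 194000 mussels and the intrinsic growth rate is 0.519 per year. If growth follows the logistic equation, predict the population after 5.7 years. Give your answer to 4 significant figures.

53710 mussels

A = (K − N₀)/N₀ = (194000 − 3780)/3780 = 50.323.
N(t) = K/(1 + A·e^(−rt)) = 194000/(1 + 50.323×e^(−0.519×5.7)).
e^(−2.958) = 0.051907; denominator = 1 + 50.323×0.051907 = 3.6121.
N = 194000/3.6121 = 53708.3.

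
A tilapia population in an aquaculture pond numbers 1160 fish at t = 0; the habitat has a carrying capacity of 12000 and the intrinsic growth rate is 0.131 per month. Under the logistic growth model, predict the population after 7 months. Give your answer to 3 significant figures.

A = (K − N₀)/N₀ = (12000 − 1160)/1160 = 9.3448.
N(t) = K/(1 + A·e^(−rt)) = 12000/(1 + 9.3448×e^(−0.131×7)).
e^(−0.917) = 0.39972; denominator = 1 + 9.3448×0.39972 = 4.7353.
N = 12000/4.7353 = 2534.17.

2530 fish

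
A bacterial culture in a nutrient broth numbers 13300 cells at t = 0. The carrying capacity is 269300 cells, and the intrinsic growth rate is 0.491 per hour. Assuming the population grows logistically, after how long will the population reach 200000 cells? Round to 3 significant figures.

A = (K − N₀)/N₀ = (269300 − 13300)/13300 = 19.248.
Solve 269300/(1 + 19.248·e^(−0.491t)) = 200000: 1 + 19.248·e^(−0.491t) = 1.3465, so e^(−0.491t) = 0.0180018.
−0.491·t = ln(0.0180018) = -4.0173, so t = 4.0173/0.491 = 8.1818.

8.18 hours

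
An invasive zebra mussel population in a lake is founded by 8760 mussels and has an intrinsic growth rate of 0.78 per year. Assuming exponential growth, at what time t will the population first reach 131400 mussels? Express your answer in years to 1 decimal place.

Set N₀·e^(rt) = 131400: e^(0.78·t) = 131400/8760 = 15.
0.78·t = ln(15) = 2.7081, so t = 2.7081/0.78 = 3.4719.

3.5 years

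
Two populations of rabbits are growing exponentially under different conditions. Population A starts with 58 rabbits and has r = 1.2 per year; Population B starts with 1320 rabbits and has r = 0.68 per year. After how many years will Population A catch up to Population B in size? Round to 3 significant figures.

6.01 years

Set 58·e^(1.2t) = 1320·e^(0.68t).
e^((1.2 − 0.68)t) = 1320/58 → e^(0.52·t) = 22.759.
0.52·t = ln(22.759) = 3.1249, so t = 3.1249/0.52 = 6.0095.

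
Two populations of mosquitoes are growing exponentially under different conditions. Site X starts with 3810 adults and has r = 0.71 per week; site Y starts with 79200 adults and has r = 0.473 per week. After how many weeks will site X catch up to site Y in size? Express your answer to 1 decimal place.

Set 3810·e^(0.71t) = 79200·e^(0.473t).
e^((0.71 − 0.473)t) = 79200/3810 → e^(0.237·t) = 20.787.
0.237·t = ln(20.787) = 3.0343, so t = 3.0343/0.237 = 12.803.

12.8 weeks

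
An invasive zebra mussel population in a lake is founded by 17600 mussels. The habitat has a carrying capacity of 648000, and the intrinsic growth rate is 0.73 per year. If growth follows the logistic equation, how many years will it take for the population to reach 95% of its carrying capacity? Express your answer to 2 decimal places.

A = (K − N₀)/N₀ = (648000 − 17600)/17600 = 35.818.
Solve 648000/(1 + 35.818·e^(−0.73t)) = 615600: 1 + 35.818·e^(−0.73t) = 1.0526, so e^(−0.73t) = 0.00146941.
−0.73·t = ln(0.00146941) = -6.5229, so t = 6.5229/0.73 = 8.9355.

8.94 years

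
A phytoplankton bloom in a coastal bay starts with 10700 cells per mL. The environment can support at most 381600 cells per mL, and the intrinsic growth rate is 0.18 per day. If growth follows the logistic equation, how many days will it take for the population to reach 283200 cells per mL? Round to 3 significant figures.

A = (K − N₀)/N₀ = (381600 − 10700)/10700 = 34.664.
Solve 381600/(1 + 34.664·e^(−0.18t)) = 283200: 1 + 34.664·e^(−0.18t) = 1.3475, so e^(−0.18t) = 0.0100237.
−0.18·t = ln(0.0100237) = -4.6028, so t = 4.6028/0.18 = 25.571.

25.6 days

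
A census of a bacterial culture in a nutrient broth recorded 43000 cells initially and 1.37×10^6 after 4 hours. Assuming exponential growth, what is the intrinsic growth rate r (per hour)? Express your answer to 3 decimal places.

0.865 per hour

From N(t) = N₀·e^(rt): e^(r·4) = 1.37×10^6/43000 = 31.86.
r·4 = ln(31.86) = 3.4614, so r = 3.4614/4 = 0.86534.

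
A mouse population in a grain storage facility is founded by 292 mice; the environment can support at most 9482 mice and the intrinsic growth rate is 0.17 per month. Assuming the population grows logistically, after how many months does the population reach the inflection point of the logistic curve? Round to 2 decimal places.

20.29 months

Logistic growth is fastest at N = K/2 = 4741.
A = (K − N₀)/N₀ = 31.473. Set K/(1 + A·e^(−rt)) = K/2 → A·e^(−rt) = 1.
e^(−0.17t) = 1/31.473 = 0.0317737, so t = ln(31.473)/0.17 = 3.4491/0.17 = 20.289.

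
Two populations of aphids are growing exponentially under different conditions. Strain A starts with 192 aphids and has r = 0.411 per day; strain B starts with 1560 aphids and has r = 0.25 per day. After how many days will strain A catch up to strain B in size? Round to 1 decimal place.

13.0 days

Set 192·e^(0.411t) = 1560·e^(0.25t).
e^((0.411 − 0.25)t) = 1560/192 → e^(0.161·t) = 8.125.
0.161·t = ln(8.125) = 2.0949, so t = 2.0949/0.161 = 13.012.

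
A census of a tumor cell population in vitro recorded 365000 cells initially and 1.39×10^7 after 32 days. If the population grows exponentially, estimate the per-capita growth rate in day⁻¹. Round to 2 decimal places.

0.11 per day

From N(t) = N₀·e^(rt): e^(r·32) = 1.39×10^7/365000 = 38.082.
r·32 = ln(38.082) = 3.6397, so r = 3.6397/32 = 0.11374.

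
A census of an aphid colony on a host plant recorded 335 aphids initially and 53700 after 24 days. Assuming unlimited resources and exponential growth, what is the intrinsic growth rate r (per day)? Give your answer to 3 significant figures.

From N(t) = N₀·e^(rt): e^(r·24) = 53700/335 = 160.3.
r·24 = ln(160.3) = 5.077, so r = 5.077/24 = 0.21154.

0.212 per day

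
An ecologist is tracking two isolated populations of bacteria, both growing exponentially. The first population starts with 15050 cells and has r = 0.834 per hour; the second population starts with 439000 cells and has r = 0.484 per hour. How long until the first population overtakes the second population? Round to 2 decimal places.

9.64 hours

Set 15050·e^(0.834t) = 439000·e^(0.484t).
e^((0.834 − 0.484)t) = 439000/15050 → e^(0.35·t) = 29.169.
0.35·t = ln(29.169) = 3.3731, so t = 3.3731/0.35 = 9.6375.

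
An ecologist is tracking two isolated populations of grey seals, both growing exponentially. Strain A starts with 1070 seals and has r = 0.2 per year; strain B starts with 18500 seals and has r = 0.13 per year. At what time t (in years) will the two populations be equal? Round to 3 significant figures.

Set 1070·e^(0.2t) = 18500·e^(0.13t).
e^((0.2 − 0.13)t) = 18500/1070 → e^(0.07·t) = 17.29.
0.07·t = ln(17.29) = 2.8501, so t = 2.8501/0.07 = 40.716.

40.7 years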